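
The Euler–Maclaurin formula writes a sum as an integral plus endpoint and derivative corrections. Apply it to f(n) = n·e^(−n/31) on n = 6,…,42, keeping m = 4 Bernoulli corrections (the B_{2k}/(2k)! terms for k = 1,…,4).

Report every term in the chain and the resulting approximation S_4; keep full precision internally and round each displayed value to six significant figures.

S_4 ≈ 369.160

∫_6^42 x·e^(−x/31) dx evaluates to 361.333.
½[f(6) + f(42)] = ½[4.94418 + 10.8355] = 7.88986.
Running total after boundary: 369.223.
k=1: B_{2}/(2)! × [f^{(1)}(42) − f^{(1)}(6)] = 1/12 × (-0.0915444 − 0.664540) = -0.0630071.
After k=1: 369.160.
k=2: B_{4}/(4)! × [f^{(3)}(42) − f^{(3)}(6)] = −1/720 × (0.000441658 − 0.00240645) = 2.72888e-06.
After k=2: 369.160.
k=3: B_{6}/(6)! × [f^{(5)}(42) − f^{(5)}(6)] = 1/30240 × (1.01829e-06 − 4.28865e-06) = -1.08147e-10.
After k=3: 369.160.
k=4: B_{8}/(8)! × [f^{(7)}(42) − f^{(7)}(6)] = −1/1209600 × (1.64099e-09 − 6.31966e-09) = 3.86794e-15.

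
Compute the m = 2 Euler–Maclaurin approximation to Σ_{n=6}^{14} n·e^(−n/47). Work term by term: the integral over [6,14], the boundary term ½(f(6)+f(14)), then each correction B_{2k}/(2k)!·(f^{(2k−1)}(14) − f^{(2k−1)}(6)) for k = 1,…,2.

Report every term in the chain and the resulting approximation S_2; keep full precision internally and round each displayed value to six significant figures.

Integral: ∫_6^14 x·e^(−x/47) dx = 64.0114.
Endpoint term: (f(6) + f(14))/2 = (5.28092 + 10.3935)/2 = 7.83723.
So far: 71.8486.
k=1: B_{2}/(2)! × [f^{(1)}(14) − f^{(1)}(6)] = 1/12 × (0.521257 − 0.767793) = -0.0205447.
Running total after k=1: 71.8281.
k=2: B_{4}/(4)! × [f^{(3)}(14) − f^{(3)}(6)] = −1/720 × (0.000908125 − 0.00114445) = 3.28234e-07.

S_2 ≈ 71.8281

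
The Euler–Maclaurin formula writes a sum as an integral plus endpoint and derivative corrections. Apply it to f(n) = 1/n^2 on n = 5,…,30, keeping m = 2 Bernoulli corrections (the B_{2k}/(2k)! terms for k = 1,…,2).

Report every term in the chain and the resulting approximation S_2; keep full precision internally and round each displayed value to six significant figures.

The integral term ∫_5^30 1/x^2 dx = 0.166667.
½[f(5) + f(30)] = ½[0.0400000 + 0.00111111] = 0.0205556.
So far: 0.187222.
Correction k=1: B_{2}/2! · (f^{(1)}(30) − f^{(1)}(5)) = 1/12 · (-7.40741e-05 − (-0.0160000)) = 0.00132716.
Partial sum through k=1: 0.188549.
Correction k=2: B_{4}/4! · (f^{(3)}(30) − f^{(3)}(5)) = −1/720 · (-9.87654e-07 − (-0.00768000)) = -1.06653e-05.

S_2 ≈ 0.188539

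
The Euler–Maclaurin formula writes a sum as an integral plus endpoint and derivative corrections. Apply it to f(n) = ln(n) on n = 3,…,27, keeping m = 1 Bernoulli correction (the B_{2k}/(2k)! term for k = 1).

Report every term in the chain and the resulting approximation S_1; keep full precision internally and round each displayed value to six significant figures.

S_1 ≈ 63.8643

The integral term ∫_3^27 ln(x) dx = 61.6918.
½[f(3) + f(27)] = ½[1.09861 + 3.29584] = 2.19722.
So far: 63.8890.
Order-1 term: 1/12 · (0.0370370 − 0.333333) = -0.0246914.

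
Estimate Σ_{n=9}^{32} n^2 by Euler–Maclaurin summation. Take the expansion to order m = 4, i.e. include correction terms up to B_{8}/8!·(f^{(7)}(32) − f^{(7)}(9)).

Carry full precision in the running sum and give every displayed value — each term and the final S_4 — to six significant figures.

Integral: ∫_9^32 x^2 dx = 10679.7.
Boundary: ½(f(9) + f(32)) = ½(81.0000 + 1024.00) = 552.500.
So far: 11232.2.
Order-1 term: 1/12 · (64.0000 − 18.0000) = 3.83333.
Partial sum through k=1: 11236.0.
Order-2 term: −1/720 · (0.00000 − 0.00000) = 0.00000.
Partial sum through k=2: 11236.0.
Order-3 term: 1/30240 · (0.00000 − 0.00000) = 0.00000.
Partial sum through k=3: 11236.0.
Order-4 term: −1/1209600 · (0.00000 − 0.00000) = 0.00000.

S_4 ≈ 11236.0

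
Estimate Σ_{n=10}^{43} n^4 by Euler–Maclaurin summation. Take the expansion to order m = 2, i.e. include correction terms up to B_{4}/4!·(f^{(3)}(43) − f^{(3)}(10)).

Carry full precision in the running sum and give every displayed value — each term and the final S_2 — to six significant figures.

∫_10^43 x^4 dx evaluates to 2.93817e+07.
½[f(10) + f(43)] = ½[10000.0 + 3.41880e+06] = 1.71440e+06.
Integral + boundary = 3.10961e+07.
k=1: B_{2}/(2)! × [f^{(1)}(43) − f^{(1)}(10)] = 1/12 × (318028 − 4000.00) = 26169.0.
Running total after k=1: 3.11223e+07.
k=2: B_{4}/(4)! × [f^{(3)}(43) − f^{(3)}(10)] = −1/720 × (1032.00 − 240.000) = -1.10000.

S_2 ≈ 3.11223e+07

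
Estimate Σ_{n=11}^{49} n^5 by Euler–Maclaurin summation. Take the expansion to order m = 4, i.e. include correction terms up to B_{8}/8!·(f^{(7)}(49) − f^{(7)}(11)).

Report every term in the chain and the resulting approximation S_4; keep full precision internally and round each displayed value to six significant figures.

The integral term ∫_11^49 x^5 dx = 2.30659e+09.
½[f(11) + f(49)] = ½[161051 + 2.82475e+08] = 1.41318e+08.
Integral + boundary = 2.44790e+09.
Order-1 term: 1/12 · (2.88240e+07 − 73205.0) = 2.39590e+06.
After k=1: 2.45030e+09.
Order-2 term: −1/720 · (144060 − 7260.00) = -190.000.
After k=2: 2.45030e+09.
Order-3 term: 1/30240 · (120.000 − 120.000) = 0.00000.
After k=3: 2.45030e+09.
Order-4 term: −1/1209600 · (0.00000 − 0.00000) = 0.00000.

S_4 ≈ 2.45030e+09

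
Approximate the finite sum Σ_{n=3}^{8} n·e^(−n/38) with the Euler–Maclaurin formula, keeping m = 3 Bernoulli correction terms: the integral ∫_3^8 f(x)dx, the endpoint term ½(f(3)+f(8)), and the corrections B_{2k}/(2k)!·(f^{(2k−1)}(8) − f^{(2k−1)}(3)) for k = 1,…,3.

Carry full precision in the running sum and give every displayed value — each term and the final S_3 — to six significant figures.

Integral: ∫_3^8 x·e^(−x/38) dx = 23.5743.
Endpoint term: (f(3) + f(8))/2 = (2.77227 + 6.48126)/2 = 4.62676.
Integral + boundary = 28.2010.
Correction k=1: B_{2}/2! · (f^{(1)}(8) − f^{(1)}(3)) = 1/12 · (0.639598 − 0.851134) = -0.0176280.
Partial sum through k=1: 28.1834.
Correction k=2: B_{4}/4! · (f^{(3)}(8) − f^{(3)}(3)) = −1/720 · (0.00156504 − 0.00186933) = 4.22628e-07.
Partial sum through k=2: 28.1834.
Correction k=3: B_{6}/6! · (f^{(5)}(8) − f^{(5)}(3)) = 1/30240 · (1.86090e-06 − 2.18091e-06) = -1.05823e-11.

S_3 ≈ 28.1834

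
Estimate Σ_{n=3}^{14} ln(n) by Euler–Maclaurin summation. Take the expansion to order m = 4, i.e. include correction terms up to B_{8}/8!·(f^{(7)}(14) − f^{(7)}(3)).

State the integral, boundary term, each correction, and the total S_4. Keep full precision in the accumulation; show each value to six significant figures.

The integral term ∫_3^14 ln(x) dx = 22.6510.
Boundary: ½(f(3) + f(14)) = ½(1.09861 + 2.63906) = 1.86883.
Running total after boundary: 24.5198.
k=1: B_{2}/(2)! × [f^{(1)}(14) − f^{(1)}(3)] = 1/12 × (0.0714286 − 0.333333) = -0.0218254.
After k=1: 24.4980.
k=2: B_{4}/(4)! × [f^{(3)}(14) − f^{(3)}(3)] = −1/720 × (0.000728863 − 0.0740741) = 0.000101868.
After k=2: 24.4981.
k=3: B_{6}/(6)! × [f^{(5)}(14) − f^{(5)}(3)] = 1/30240 × (4.46243e-05 − 0.0987654) = -3.26458e-06.
After k=3: 24.4981.
k=4: B_{8}/(8)! × [f^{(7)}(14) − f^{(7)}(3)] = −1/1209600 × (6.83024e-06 − 0.329218) = 2.72165e-07.

S_4 ≈ 24.4981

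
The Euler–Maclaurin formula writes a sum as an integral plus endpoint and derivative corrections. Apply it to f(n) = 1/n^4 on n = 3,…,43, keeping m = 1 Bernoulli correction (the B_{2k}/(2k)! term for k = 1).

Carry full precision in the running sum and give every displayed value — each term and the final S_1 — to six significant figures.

S_1 ≈ 0.0198862

∫_3^43 1/x^4 dx evaluates to 0.0123415.
Endpoint term: (f(3) + f(43))/2 = (0.0123457 + 2.92500e-07)/2 = 0.00617299.
Integral + boundary = 0.0185145.
k=1: B_{2}/(2)! × [f^{(1)}(43) − f^{(1)}(3)] = 1/12 × (-2.72093e-08 − (-0.0164609)) = 0.00137174.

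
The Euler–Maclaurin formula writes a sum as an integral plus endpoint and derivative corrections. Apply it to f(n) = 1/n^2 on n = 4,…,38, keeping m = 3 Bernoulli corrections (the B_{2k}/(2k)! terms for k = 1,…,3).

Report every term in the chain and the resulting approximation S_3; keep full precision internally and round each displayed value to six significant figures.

S_3 ≈ 0.257851

The integral term ∫_4^38 1/x^2 dx = 0.223684.
Endpoint term: (f(4) + f(38))/2 = (0.0625000 + 0.000692521)/2 = 0.0315963.
Running total after boundary: 0.255280.
k=1: B_{2}/(2)! × [f^{(1)}(38) − f^{(1)}(4)] = 1/12 × (-3.64485e-05 − (-0.0312500)) = 0.00260113.
Running total after k=1: 0.257882.
k=2: B_{4}/(4)! × [f^{(3)}(38) − f^{(3)}(4)] = −1/720 × (-3.02896e-07 − (-0.0234375)) = -3.25517e-05.
Running total after k=2: 0.257849.
k=3: B_{6}/(6)! × [f^{(5)}(38) − f^{(5)}(4)] = 1/30240 × (-6.29285e-09 − (-0.0439453)) = 1.45322e-06.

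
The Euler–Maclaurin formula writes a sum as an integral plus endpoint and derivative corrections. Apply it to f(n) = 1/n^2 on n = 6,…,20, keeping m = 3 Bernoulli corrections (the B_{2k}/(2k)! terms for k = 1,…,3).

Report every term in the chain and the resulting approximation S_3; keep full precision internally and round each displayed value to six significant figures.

S_3 ≈ 0.132552

Integral: ∫_6^20 1/x^2 dx = 0.116667.
Endpoint term: (f(6) + f(20))/2 = (0.0277778 + 0.00250000)/2 = 0.0151389.
Integral + boundary = 0.131806.
Correction k=1: B_{2}/2! · (f^{(1)}(20) − f^{(1)}(6)) = 1/12 · (-0.000250000 − (-0.00925926)) = 0.000750772.
Running total after k=1: 0.132556.
Correction k=2: B_{4}/4! · (f^{(3)}(20) − f^{(3)}(6)) = −1/720 · (-7.50000e-06 − (-0.00308642)) = -4.27628e-06.
Running total after k=2: 0.132552.
Correction k=3: B_{6}/6! · (f^{(5)}(20) − f^{(5)}(6)) = 1/30240 · (-5.62500e-07 − (-0.00257202)) = 8.50349e-08.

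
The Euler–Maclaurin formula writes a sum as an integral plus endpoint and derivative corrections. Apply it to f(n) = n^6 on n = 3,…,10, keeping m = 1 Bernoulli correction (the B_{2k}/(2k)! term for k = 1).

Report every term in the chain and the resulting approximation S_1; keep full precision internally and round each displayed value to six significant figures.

∫_3^10 x^6 dx evaluates to 1.42826e+06.
Endpoint term: (f(3) + f(10))/2 = (729.000 + 1.00000e+06)/2 = 500364.
Integral + boundary = 1.92862e+06.
Order-1 term: 1/12 · (600000 − 1458.00) = 49878.5.

S_1 ≈ 1.97850e+06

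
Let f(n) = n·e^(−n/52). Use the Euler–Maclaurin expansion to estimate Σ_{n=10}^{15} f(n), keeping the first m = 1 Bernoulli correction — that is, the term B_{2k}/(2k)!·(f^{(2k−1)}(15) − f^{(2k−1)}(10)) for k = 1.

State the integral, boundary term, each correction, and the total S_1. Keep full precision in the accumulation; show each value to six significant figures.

Integral: ∫_10^15 x·e^(−x/52) dx = 49.0067.
½[f(10) + f(15)] = ½[8.25053 + 11.2412] = 9.74588.
Integral + boundary = 58.7526.
Order-1 term: 1/12 · (0.533238 − 0.666389) = -0.0110959.

S_1 ≈ 58.7415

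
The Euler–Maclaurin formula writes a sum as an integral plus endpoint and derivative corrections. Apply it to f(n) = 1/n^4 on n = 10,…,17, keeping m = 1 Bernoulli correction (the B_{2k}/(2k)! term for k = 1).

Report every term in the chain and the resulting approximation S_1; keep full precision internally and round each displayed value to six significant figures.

Integral: ∫_10^17 1/x^4 dx = 0.000265486.
½[f(10) + f(17)] = ½[0.000100000 + 1.19730e-05] = 5.59865e-05.
Integral + boundary = 0.000321473.
Order-1 term: 1/12 · (-2.81719e-06 − (-4.00000e-05)) = 3.09857e-06.

S_1 ≈ 0.000324571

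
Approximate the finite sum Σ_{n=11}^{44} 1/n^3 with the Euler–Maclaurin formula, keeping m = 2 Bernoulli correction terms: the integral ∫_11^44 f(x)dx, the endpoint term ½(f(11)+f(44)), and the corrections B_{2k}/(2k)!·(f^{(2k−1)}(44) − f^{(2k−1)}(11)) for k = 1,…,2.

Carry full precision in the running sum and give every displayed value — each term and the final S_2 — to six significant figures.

S_2 ≈ 0.00427246

∫_11^44 1/x^3 dx evaluates to 0.00387397.
½[f(11) + f(44)] = ½[0.000751315 + 1.17393e-05] = 0.000381527.
So far: 0.00425549.
Correction k=1: B_{2}/2! · (f^{(1)}(44) − f^{(1)}(11)) = 1/12 · (-8.00406e-07 − (-0.000204904)) = 1.70086e-05.
After k=1: 0.00427250.
Correction k=2: B_{4}/4! · (f^{(3)}(44) − f^{(3)}(11)) = −1/720 · (-8.26866e-09 − (-3.38684e-05)) = -4.70280e-08.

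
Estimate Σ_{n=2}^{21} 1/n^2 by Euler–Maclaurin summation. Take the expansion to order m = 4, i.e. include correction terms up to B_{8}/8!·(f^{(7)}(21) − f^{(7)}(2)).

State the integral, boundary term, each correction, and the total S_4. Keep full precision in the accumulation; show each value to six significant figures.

The integral term ∫_2^21 1/x^2 dx = 0.452381.
Endpoint term: (f(2) + f(21))/2 = (0.250000 + 0.00226757)/2 = 0.126134.
Running total after boundary: 0.578515.
k=1: B_{2}/(2)! × [f^{(1)}(21) − f^{(1)}(2)] = 1/12 × (-0.000215959 − (-0.250000)) = 0.0208153.
After k=1: 0.599330.
k=2: B_{4}/(4)! × [f^{(3)}(21) − f^{(3)}(2)] = −1/720 × (-5.87645e-06 − (-0.750000)) = -0.00104166.
After k=2: 0.598288.
k=3: B_{6}/(6)! × [f^{(5)}(21) − f^{(5)}(2)] = 1/30240 × (-3.99758e-07 − (-5.62500)) = 0.000186012.
After k=3: 0.598474.
k=4: B_{8}/(8)! × [f^{(7)}(21) − f^{(7)}(2)] = −1/1209600 × (-5.07630e-08 − (-78.7500)) = -6.51042e-05.

S_4 ≈ 0.598409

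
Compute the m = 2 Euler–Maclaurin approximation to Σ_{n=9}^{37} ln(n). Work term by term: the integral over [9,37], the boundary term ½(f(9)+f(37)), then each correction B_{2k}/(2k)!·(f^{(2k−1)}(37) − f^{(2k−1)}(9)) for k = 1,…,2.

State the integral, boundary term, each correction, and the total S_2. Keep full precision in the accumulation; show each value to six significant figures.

S_2 ≈ 88.7260

Integral: ∫_9^37 ln(x) dx = 85.8289.
Endpoint term: (f(9) + f(37))/2 = (2.19722 + 3.61092)/2 = 2.90407.
So far: 88.7330.
k=1: B_{2}/(2)! × [f^{(1)}(37) − f^{(1)}(9)] = 1/12 × (0.0270270 − 0.111111) = -0.00700701.
Partial sum through k=1: 88.7260.
k=2: B_{4}/(4)! × [f^{(3)}(37) − f^{(3)}(9)] = −1/720 × (3.94843e-05 − 0.00274348) = 3.75556e-06.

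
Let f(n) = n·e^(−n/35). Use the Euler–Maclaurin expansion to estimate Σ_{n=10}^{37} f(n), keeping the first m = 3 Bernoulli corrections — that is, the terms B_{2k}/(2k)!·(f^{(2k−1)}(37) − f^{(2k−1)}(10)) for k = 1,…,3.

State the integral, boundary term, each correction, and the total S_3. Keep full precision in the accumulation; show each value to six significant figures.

∫_10^37 x·e^(−x/35) dx evaluates to 308.010.
Endpoint term: (f(10) + f(37))/2 = (7.51477 + 12.8555)/2 = 10.1852.
Integral + boundary = 318.195.
Correction k=1: B_{2}/2! · (f^{(1)}(37) − f^{(1)}(10)) = 1/12 · (-0.0198541 − 0.536769) = -0.0463853.
Running total after k=1: 318.149.
Correction k=2: B_{4}/4! · (f^{(3)}(37) − f^{(3)}(10)) = −1/720 · (0.000551053 − 0.00166508) = 1.54726e-06.
Running total after k=2: 318.149.
Correction k=3: B_{6}/6! · (f^{(5)}(37) − f^{(5)}(10)) = 1/30240 · (9.12909e-07 − 2.36080e-06) = -4.78801e-11.

S_3 ≈ 318.149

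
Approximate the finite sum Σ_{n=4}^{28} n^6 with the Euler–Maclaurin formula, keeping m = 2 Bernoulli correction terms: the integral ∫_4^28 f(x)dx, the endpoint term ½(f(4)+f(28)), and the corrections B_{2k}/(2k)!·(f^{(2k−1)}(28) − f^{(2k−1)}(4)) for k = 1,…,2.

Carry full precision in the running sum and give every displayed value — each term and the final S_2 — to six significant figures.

S_2 ≈ 2.17711e+09

Integral: ∫_4^28 x^6 dx = 1.92756e+09.
Boundary: ½(f(4) + f(28)) = ½(4096.00 + 4.81890e+08) = 2.40947e+08.
So far: 2.16851e+09.
k=1: B_{2}/(2)! × [f^{(1)}(28) − f^{(1)}(4)] = 1/12 × (1.03262e+08 − 6144.00) = 8.60467e+06.
Running total after k=1: 2.17711e+09.
k=2: B_{4}/(4)! × [f^{(3)}(28) − f^{(3)}(4)] = −1/720 × (2.63424e+06 − 7680.00) = -3648.00.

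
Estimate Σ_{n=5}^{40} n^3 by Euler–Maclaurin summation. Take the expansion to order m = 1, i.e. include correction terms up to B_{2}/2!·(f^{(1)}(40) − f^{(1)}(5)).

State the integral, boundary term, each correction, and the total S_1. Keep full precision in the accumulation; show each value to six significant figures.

S_1 ≈ 672300

∫_5^40 x^3 dx evaluates to 639844.
Boundary: ½(f(5) + f(40)) = ½(125.000 + 64000.0) = 32062.5.
Integral + boundary = 671906.
Correction k=1: B_{2}/2! · (f^{(1)}(40) − f^{(1)}(5)) = 1/12 · (4800.00 − 75.0000) = 393.750.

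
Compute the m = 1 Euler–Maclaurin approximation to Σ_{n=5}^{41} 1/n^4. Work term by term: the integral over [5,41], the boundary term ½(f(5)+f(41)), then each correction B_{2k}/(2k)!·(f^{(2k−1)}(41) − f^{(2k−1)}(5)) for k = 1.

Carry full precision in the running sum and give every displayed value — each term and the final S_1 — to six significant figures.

The integral term ∫_5^41 1/x^4 dx = 0.00266183.
Boundary: ½(f(5) + f(41)) = ½(0.00160000 + 3.53887e-07) = 0.000800177.
Running total after boundary: 0.00346201.
k=1: B_{2}/(2)! × [f^{(1)}(41) − f^{(1)}(5)] = 1/12 × (-3.45256e-08 − (-0.00128000)) = 0.000106664.

S_1 ≈ 0.00356867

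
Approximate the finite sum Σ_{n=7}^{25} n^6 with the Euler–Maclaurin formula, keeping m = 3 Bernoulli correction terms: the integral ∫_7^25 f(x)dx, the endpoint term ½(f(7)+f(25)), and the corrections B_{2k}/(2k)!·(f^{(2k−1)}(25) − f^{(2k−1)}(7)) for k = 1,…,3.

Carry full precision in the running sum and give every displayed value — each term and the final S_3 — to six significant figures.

The integral term ∫_7^25 x^6 dx = 8.71813e+08.
Boundary: ½(f(7) + f(25)) = ½(117649 + 2.44141e+08) = 1.22129e+08.
So far: 9.93942e+08.
k=1: B_{2}/(2)! × [f^{(1)}(25) − f^{(1)}(7)] = 1/12 × (5.85938e+07 − 100842) = 4.87441e+06.
After k=1: 9.98817e+08.
k=2: B_{4}/(4)! × [f^{(3)}(25) − f^{(3)}(7)] = −1/720 × (1.87500e+06 − 41160.0) = -2547.00.
After k=2: 9.98814e+08.
k=3: B_{6}/(6)! × [f^{(5)}(25) − f^{(5)}(7)] = 1/30240 × (18000.0 − 5040.00) = 0.428571.

S_3 ≈ 9.98814e+08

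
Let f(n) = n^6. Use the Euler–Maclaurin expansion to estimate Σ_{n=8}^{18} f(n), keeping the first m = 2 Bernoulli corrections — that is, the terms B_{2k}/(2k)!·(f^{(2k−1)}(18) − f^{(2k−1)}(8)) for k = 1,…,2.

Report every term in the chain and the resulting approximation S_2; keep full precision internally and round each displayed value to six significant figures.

S_2 ≈ 1.05225e+08

∫_8^18 x^6 dx evaluates to 8.71604e+07.
½[f(8) + f(18)] = ½[262144 + 3.40122e+07] = 1.71372e+07.
Integral + boundary = 1.04298e+08.
k=1: B_{2}/(2)! × [f^{(1)}(18) − f^{(1)}(8)] = 1/12 × (1.13374e+07 − 196608) = 928400.
Partial sum through k=1: 1.05226e+08.
k=2: B_{4}/(4)! × [f^{(3)}(18) − f^{(3)}(8)] = −1/720 × (699840 − 61440.0) = -886.667.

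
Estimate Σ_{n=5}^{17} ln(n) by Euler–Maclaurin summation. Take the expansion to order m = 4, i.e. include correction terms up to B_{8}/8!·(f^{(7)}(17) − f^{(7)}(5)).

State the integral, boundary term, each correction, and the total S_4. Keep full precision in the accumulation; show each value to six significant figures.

S_4 ≈ 30.3270

Integral: ∫_5^17 ln(x) dx = 28.1174.
Boundary: ½(f(5) + f(17)) = ½(1.60944 + 2.83321) = 2.22133.
Integral + boundary = 30.3388.
Correction k=1: B_{2}/2! · (f^{(1)}(17) − f^{(1)}(5)) = 1/12 · (0.0588235 − 0.200000) = -0.0117647.
Partial sum through k=1: 30.3270.
Correction k=2: B_{4}/4! · (f^{(3)}(17) − f^{(3)}(5)) = −1/720 · (0.000407083 − 0.0160000) = 2.16568e-05.
Partial sum through k=2: 30.3270.
Correction k=3: B_{6}/6! · (f^{(5)}(17) − f^{(5)}(5)) = 1/30240 · (1.69031e-05 − 0.00768000) = -2.53409e-07.
Partial sum through k=3: 30.3270.
Correction k=4: B_{8}/8! · (f^{(7)}(17) − f^{(7)}(5)) = −1/1209600 · (1.75465e-06 − 0.00921600) = 7.61760e-09.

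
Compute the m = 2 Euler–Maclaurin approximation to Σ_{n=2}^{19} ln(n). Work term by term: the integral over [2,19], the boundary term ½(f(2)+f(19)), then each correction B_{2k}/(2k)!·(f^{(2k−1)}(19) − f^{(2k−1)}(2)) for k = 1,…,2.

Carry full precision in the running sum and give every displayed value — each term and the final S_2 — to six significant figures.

The integral term ∫_2^19 ln(x) dx = 37.5580.
Endpoint term: (f(2) + f(19))/2 = (0.693147 + 2.94444)/2 = 1.81879.
Integral + boundary = 39.3768.
Correction k=1: B_{2}/2! · (f^{(1)}(19) − f^{(1)}(2)) = 1/12 · (0.0526316 − 0.500000) = -0.0372807.
Partial sum through k=1: 39.3396.
Correction k=2: B_{4}/4! · (f^{(3)}(19) − f^{(3)}(2)) = −1/720 · (0.000291588 − 0.250000) = 0.000346817.

S_2 ≈ 39.3399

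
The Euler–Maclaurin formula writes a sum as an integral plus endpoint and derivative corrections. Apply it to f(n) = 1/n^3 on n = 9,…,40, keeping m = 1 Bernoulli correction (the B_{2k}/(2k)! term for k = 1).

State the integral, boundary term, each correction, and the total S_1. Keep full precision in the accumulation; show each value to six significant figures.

S_1 ≈ 0.00659203

∫_9^40 1/x^3 dx evaluates to 0.00586034.
Endpoint term: (f(9) + f(40))/2 = (0.00137174 + 1.56250e-05)/2 = 0.000693684.
Running total after boundary: 0.00655402.
k=1: B_{2}/(2)! × [f^{(1)}(40) − f^{(1)}(9)] = 1/12 × (-1.17187e-06 − (-0.000457247)) = 3.80063e-05.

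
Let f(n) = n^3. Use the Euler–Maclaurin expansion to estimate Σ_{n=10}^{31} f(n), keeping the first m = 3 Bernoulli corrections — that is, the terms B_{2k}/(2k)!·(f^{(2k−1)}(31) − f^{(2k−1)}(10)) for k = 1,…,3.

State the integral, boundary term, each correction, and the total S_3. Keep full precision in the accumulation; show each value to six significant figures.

Integral: ∫_10^31 x^3 dx = 228380.
Endpoint term: (f(10) + f(31))/2 = (1000.00 + 29791.0)/2 = 15395.5.
So far: 243776.
Correction k=1: B_{2}/2! · (f^{(1)}(31) − f^{(1)}(10)) = 1/12 · (2883.00 − 300.000) = 215.250.
After k=1: 243991.
Correction k=2: B_{4}/4! · (f^{(3)}(31) − f^{(3)}(10)) = −1/720 · (6.00000 − 6.00000) = 0.00000.
After k=2: 243991.
Correction k=3: B_{6}/6! · (f^{(5)}(31) − f^{(5)}(10)) = 1/30240 · (0.00000 − 0.00000) = 0.00000.

S_3 ≈ 243991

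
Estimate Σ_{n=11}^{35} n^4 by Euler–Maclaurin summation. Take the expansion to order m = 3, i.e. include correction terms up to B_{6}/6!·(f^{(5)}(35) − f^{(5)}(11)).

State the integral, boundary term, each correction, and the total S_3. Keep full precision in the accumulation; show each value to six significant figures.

∫_11^35 x^4 dx evaluates to 1.04722e+07.
Boundary: ½(f(11) + f(35)) = ½(14641.0 + 1.50062e+06) = 757633.
Running total after boundary: 1.12298e+07.
Correction k=1: B_{2}/2! · (f^{(1)}(35) − f^{(1)}(11)) = 1/12 · (171500 − 5324.00) = 13848.0.
Running total after k=1: 1.12436e+07.
Correction k=2: B_{4}/4! · (f^{(3)}(35) − f^{(3)}(11)) = −1/720 · (840.000 − 264.000) = -0.800000.
Running total after k=2: 1.12436e+07.
Correction k=3: B_{6}/6! · (f^{(5)}(35) − f^{(5)}(11)) = 1/30240 · (0.00000 − 0.00000) = 0.00000.

S_3 ≈ 1.12436e+07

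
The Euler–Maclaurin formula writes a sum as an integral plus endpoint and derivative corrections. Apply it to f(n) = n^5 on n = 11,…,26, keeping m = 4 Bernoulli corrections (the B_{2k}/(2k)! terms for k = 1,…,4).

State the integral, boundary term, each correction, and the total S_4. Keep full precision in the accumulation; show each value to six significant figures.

S_4 ≈ 5.73962e+07

Integral: ∫_11^26 x^5 dx = 5.11907e+07.
½[f(11) + f(26)] = ½[161051 + 1.18814e+07] = 6.02121e+06.
Integral + boundary = 5.72119e+07.
Order-1 term: 1/12 · (2.28488e+06 − 73205.0) = 184306.
Running total after k=1: 5.73962e+07.
Order-2 term: −1/720 · (40560.0 − 7260.00) = -46.2500.
Running total after k=2: 5.73962e+07.
Order-3 term: 1/30240 · (120.000 − 120.000) = 0.00000.
Running total after k=3: 5.73962e+07.
Order-4 term: −1/1209600 · (0.00000 − 0.00000) = 0.00000.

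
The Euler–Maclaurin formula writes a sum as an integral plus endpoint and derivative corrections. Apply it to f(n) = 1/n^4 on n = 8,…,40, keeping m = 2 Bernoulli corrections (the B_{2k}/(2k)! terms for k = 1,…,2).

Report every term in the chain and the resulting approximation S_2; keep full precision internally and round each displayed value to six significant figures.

S_2 ≈ 0.000778189

Integral: ∫_8^40 1/x^4 dx = 0.000645833.
Endpoint term: (f(8) + f(40))/2 = (0.000244141 + 3.90625e-07)/2 = 0.000122266.
Integral + boundary = 0.000768099.
Correction k=1: B_{2}/2! · (f^{(1)}(40) − f^{(1)}(8)) = 1/12 · (-3.90625e-08 − (-0.000122070)) = 1.01693e-05.
Partial sum through k=1: 0.000778268.
Correction k=2: B_{4}/4! · (f^{(3)}(40) − f^{(3)}(8)) = −1/720 · (-7.32422e-10 − (-5.72205e-05)) = -7.94718e-08.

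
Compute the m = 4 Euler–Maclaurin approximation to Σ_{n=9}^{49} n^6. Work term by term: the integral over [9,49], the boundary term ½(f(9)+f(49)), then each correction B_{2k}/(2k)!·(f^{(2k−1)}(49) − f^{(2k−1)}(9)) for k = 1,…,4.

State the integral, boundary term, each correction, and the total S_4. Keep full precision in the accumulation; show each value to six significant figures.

Integral: ∫_9^49 x^6 dx = 9.68883e+10.
Boundary: ½(f(9) + f(49)) = ½(531441 + 1.38413e+10) = 6.92091e+09.
Running total after boundary: 1.03809e+11.
Order-1 term: 1/12 · (1.69485e+09 − 354294) = 1.41208e+08.
Partial sum through k=1: 1.03950e+11.
Order-2 term: −1/720 · (1.41179e+07 − 87480.0) = -19486.7.
Partial sum through k=2: 1.03950e+11.
Order-3 term: 1/30240 · (35280.0 − 6480.00) = 0.952381.
Partial sum through k=3: 1.03950e+11.
Order-4 term: −1/1209600 · (0.00000 − 0.00000) = 0.00000.

S_4 ≈ 1.03950e+11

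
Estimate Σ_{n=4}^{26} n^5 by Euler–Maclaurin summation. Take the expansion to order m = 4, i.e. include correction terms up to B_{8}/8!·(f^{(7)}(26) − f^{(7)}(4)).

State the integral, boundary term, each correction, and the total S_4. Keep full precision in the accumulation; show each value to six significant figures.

S_4 ≈ 5.76167e+07

∫_4^26 x^5 dx evaluates to 5.14853e+07.
Endpoint term: (f(4) + f(26))/2 = (1024.00 + 1.18814e+07)/2 = 5.94120e+06.
So far: 5.74265e+07.
Correction k=1: B_{2}/2! · (f^{(1)}(26) − f^{(1)}(4)) = 1/12 · (2.28488e+06 − 1280.00) = 190300.
Partial sum through k=1: 5.76168e+07.
Correction k=2: B_{4}/4! · (f^{(3)}(26) − f^{(3)}(4)) = −1/720 · (40560.0 − 960.000) = -55.0000.
Partial sum through k=2: 5.76167e+07.
Correction k=3: B_{6}/6! · (f^{(5)}(26) − f^{(5)}(4)) = 1/30240 · (120.000 − 120.000) = 0.00000.
Partial sum through k=3: 5.76167e+07.
Correction k=4: B_{8}/8! · (f^{(7)}(26) − f^{(7)}(4)) = −1/1209600 · (0.00000 − 0.00000) = 0.00000.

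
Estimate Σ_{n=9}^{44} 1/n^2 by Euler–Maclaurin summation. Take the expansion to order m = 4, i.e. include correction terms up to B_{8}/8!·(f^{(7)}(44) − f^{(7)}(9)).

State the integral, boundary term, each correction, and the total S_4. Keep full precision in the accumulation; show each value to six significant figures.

The integral term ∫_9^44 1/x^2 dx = 0.0883838.
½[f(9) + f(44)] = ½[0.0123457 + 0.000516529] = 0.00643110.
So far: 0.0948149.
k=1: B_{2}/(2)! × [f^{(1)}(44) − f^{(1)}(9)] = 1/12 × (-2.34786e-05 − (-0.00274348)) = 0.000226667.
Partial sum through k=1: 0.0950416.
k=2: B_{4}/(4)! × [f^{(3)}(44) − f^{(3)}(9)] = −1/720 × (-1.45528e-07 − (-0.000406442)) = -5.64301e-07.
Partial sum through k=2: 0.0950410.
k=3: B_{6}/(6)! × [f^{(5)}(44) − f^{(5)}(9)] = 1/30240 × (-2.25509e-09 − (-0.000150534)) = 4.97791e-09.
Partial sum through k=3: 0.0950411.
k=4: B_{8}/(8)! × [f^{(7)}(44) − f^{(7)}(9)] = −1/1209600 × (-6.52299e-11 − (-0.000104073)) = -8.60391e-11.

S_4 ≈ 0.0950411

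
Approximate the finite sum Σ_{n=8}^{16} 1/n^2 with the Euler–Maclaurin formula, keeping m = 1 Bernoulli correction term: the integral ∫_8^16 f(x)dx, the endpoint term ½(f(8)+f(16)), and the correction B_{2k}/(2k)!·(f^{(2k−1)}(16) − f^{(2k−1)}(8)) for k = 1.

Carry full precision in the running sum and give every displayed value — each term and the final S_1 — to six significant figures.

S_1 ≈ 0.0725505

Integral: ∫_8^16 1/x^2 dx = 0.0625000.
½[f(8) + f(16)] = ½[0.0156250 + 0.00390625] = 0.00976562.
Running total after boundary: 0.0722656.
Correction k=1: B_{2}/2! · (f^{(1)}(16) − f^{(1)}(8)) = 1/12 · (-0.000488281 − (-0.00390625)) = 0.000284831.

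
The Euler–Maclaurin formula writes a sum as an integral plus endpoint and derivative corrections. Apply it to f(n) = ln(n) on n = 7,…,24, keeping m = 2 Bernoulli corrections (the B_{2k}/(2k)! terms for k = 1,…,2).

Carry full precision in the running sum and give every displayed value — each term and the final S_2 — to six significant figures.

S_2 ≈ 48.2055

The integral term ∫_7^24 ln(x) dx = 45.6519.
Endpoint term: (f(7) + f(24))/2 = (1.94591 + 3.17805)/2 = 2.56198.
So far: 48.2139.
Order-1 term: 1/12 · (0.0416667 − 0.142857) = -0.00843254.
After k=1: 48.2055.
Order-2 term: −1/720 · (0.000144676 − 0.00583090) = 7.89754e-06.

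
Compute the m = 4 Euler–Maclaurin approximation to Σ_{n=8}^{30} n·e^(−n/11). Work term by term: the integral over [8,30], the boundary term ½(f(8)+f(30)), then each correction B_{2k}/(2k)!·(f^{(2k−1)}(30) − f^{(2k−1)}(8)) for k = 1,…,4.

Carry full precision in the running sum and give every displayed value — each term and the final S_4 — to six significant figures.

S_4 ≈ 74.3933

Integral: ∫_8^30 x·e^(−x/11) dx = 71.4998.
½[f(8) + f(30)] = ½[3.86580 + 1.96192] = 2.91386.
So far: 74.4137.
k=1: B_{2}/(2)! × [f^{(1)}(30) − f^{(1)}(8)] = 1/12 × (-0.112959 − 0.131789) = -0.0203957.
Partial sum through k=1: 74.3933.
k=2: B_{4}/(4)! × [f^{(3)}(30) − f^{(3)}(8)] = −1/720 × (0.000147402 − 0.00907635) = 1.24013e-05.
Partial sum through k=2: 74.3933.
k=3: B_{6}/(6)! × [f^{(5)}(30) − f^{(5)}(8)] = 1/30240 × (1.01517e-05 − 0.000141021) = -4.32769e-09.
Partial sum through k=3: 74.3933.
k=4: B_{8}/(8)! × [f^{(7)}(30) − f^{(7)}(8)] = −1/1209600 × (1.57728e-07 − 1.71100e-06) = 1.28412e-12.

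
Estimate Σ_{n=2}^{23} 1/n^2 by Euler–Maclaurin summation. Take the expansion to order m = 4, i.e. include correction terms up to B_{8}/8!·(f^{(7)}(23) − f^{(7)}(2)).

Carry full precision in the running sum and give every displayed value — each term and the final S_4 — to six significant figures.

∫_2^23 1/x^2 dx evaluates to 0.456522.
Endpoint term: (f(2) + f(23))/2 = (0.250000 + 0.00189036)/2 = 0.125945.
Integral + boundary = 0.582467.
k=1: B_{2}/(2)! × [f^{(1)}(23) − f^{(1)}(2)] = 1/12 × (-0.000164379 − (-0.250000)) = 0.0208196.
Partial sum through k=1: 0.603287.
k=2: B_{4}/(4)! × [f^{(3)}(23) − f^{(3)}(2)] = −1/720 × (-3.72883e-06 − (-0.750000)) = -0.00104166.
Partial sum through k=2: 0.602245.
k=3: B_{6}/(6)! × [f^{(5)}(23) − f^{(5)}(2)] = 1/30240 × (-2.11465e-07 − (-5.62500)) = 0.000186012.
Partial sum through k=3: 0.602431.
k=4: B_{8}/(8)! × [f^{(7)}(23) − f^{(7)}(2)] = −1/1209600 × (-2.23857e-08 − (-78.7500)) = -6.51042e-05.

S_4 ≈ 0.602366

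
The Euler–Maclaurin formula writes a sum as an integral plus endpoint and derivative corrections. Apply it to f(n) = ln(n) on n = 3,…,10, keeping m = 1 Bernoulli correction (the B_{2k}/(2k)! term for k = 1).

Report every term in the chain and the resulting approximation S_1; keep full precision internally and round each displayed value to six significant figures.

∫_3^10 ln(x) dx evaluates to 12.7300.
Endpoint term: (f(3) + f(10))/2 = (1.09861 + 2.30259)/2 = 1.70060.
Integral + boundary = 14.4306.
k=1: B_{2}/(2)! × [f^{(1)}(10) − f^{(1)}(3)] = 1/12 × (0.100000 − 0.333333) = -0.0194444.

S_1 ≈ 14.4112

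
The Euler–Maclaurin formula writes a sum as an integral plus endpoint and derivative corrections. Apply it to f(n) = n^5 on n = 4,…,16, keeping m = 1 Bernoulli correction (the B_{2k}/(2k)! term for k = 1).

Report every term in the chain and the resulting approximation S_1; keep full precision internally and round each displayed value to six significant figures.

The integral term ∫_4^16 x^5 dx = 2.79552e+06.
½[f(4) + f(16)] = ½[1024.00 + 1.04858e+06] = 524800.
So far: 3.32032e+06.
Correction k=1: B_{2}/2! · (f^{(1)}(16) − f^{(1)}(4)) = 1/12 · (327680 − 1280.00) = 27200.0.

S_1 ≈ 3.34752e+06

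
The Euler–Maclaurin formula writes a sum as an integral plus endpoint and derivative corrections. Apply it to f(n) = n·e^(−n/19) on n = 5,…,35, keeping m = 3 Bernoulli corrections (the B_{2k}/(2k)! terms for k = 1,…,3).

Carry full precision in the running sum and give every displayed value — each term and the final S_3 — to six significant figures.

The integral term ∫_5^35 x·e^(−x/19) dx = 187.887.
Endpoint term: (f(5) + f(35))/2 = (3.84310 + 5.54692)/2 = 4.69501.
Integral + boundary = 192.582.
Correction k=1: B_{2}/2! · (f^{(1)}(35) − f^{(1)}(5)) = 1/12 · (-0.133460 − 0.566352) = -0.0583176.
After k=1: 192.524.
Correction k=2: B_{4}/4! · (f^{(3)}(35) − f^{(3)}(5)) = −1/720 · (0.000508330 − 0.00582713) = 7.38722e-06.
After k=2: 192.524.
Correction k=3: B_{6}/6! · (f^{(5)}(35) − f^{(5)}(5)) = 1/30240 · (3.84032e-06 − 2.79374e-05) = -7.96862e-10.

S_3 ≈ 192.524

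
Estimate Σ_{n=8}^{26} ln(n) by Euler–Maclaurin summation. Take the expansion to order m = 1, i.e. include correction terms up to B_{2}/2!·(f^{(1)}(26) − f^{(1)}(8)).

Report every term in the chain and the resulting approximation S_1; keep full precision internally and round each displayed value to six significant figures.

The integral term ∫_8^26 ln(x) dx = 50.0750.
Endpoint term: (f(8) + f(26))/2 = (2.07944 + 3.25810)/2 = 2.66877.
Integral + boundary = 52.7437.
Correction k=1: B_{2}/2! · (f^{(1)}(26) − f^{(1)}(8)) = 1/12 · (0.0384615 − 0.125000) = -0.00721154.

S_1 ≈ 52.7365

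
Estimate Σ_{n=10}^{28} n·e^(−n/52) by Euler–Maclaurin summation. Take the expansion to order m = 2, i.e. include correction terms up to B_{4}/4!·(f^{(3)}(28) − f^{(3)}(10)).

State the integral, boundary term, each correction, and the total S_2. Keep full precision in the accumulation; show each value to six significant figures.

∫_10^28 x·e^(−x/52) dx evaluates to 232.006.
½[f(10) + f(28)] = ½[8.25053 + 16.3421] = 12.2963.
So far: 244.302.
Correction k=1: B_{2}/2! · (f^{(1)}(28) − f^{(1)}(10)) = 1/12 · (0.269375 − 0.666389) = -0.0330845.
Running total after k=1: 244.269.
Correction k=2: B_{4}/4! · (f^{(3)}(28) − f^{(3)}(10)) = −1/720 · (0.000531311 − 0.000856692) = 4.51917e-07.

S_2 ≈ 244.269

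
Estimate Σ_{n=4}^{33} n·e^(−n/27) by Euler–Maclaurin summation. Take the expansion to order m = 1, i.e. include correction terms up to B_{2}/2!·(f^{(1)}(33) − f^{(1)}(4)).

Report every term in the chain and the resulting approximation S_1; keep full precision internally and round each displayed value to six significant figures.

S_1 ≈ 251.055

∫_4^33 x·e^(−x/27) dx evaluates to 244.537.
Endpoint term: (f(4) + f(33))/2 = (3.44921 + 9.72097)/2 = 6.58509.
Running total after boundary: 251.122.
Correction k=1: B_{2}/2! · (f^{(1)}(33) − f^{(1)}(4)) = 1/12 · (-0.0654611 − 0.734555) = -0.0666680.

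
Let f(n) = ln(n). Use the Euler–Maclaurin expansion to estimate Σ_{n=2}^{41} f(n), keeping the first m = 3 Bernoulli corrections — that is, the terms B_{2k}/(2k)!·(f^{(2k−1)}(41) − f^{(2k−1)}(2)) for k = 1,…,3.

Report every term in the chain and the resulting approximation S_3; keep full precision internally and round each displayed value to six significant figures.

S_3 ≈ 114.034

∫_2^41 ln(x) dx evaluates to 111.870.
Endpoint term: (f(2) + f(41))/2 = (0.693147 + 3.71357)/2 = 2.20336.
Integral + boundary = 114.074.
Order-1 term: 1/12 · (0.0243902 − 0.500000) = -0.0396341.
After k=1: 114.034.
Order-2 term: −1/720 · (2.90187e-05 − 0.250000) = 0.000347182.
After k=2: 114.034.
Order-3 term: 1/30240 · (2.07153e-07 − 0.750000) = -2.48016e-05.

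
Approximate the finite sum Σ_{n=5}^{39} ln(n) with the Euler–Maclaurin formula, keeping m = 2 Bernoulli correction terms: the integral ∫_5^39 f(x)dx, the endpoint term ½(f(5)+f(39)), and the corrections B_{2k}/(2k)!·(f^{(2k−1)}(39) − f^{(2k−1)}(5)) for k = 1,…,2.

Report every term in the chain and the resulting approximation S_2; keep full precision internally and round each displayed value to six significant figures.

The integral term ∫_5^39 ln(x) dx = 100.832.
Endpoint term: (f(5) + f(39))/2 = (1.60944 + 3.66356)/2 = 2.63650.
Running total after boundary: 103.468.
Correction k=1: B_{2}/2! · (f^{(1)}(39) − f^{(1)}(5)) = 1/12 · (0.0256410 − 0.200000) = -0.0145299.
Running total after k=1: 103.454.
Correction k=2: B_{4}/4! · (f^{(3)}(39) − f^{(3)}(5)) = −1/720 · (3.37160e-05 − 0.0160000) = 2.21754e-05.

S_2 ≈ 103.454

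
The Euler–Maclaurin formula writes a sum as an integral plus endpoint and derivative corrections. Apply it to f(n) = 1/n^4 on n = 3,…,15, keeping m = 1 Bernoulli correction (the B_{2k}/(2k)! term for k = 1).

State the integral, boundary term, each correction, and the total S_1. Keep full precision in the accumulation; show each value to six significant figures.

Integral: ∫_3^15 1/x^4 dx = 0.0122469.
Endpoint term: (f(3) + f(15))/2 = (0.0123457 + 1.97531e-05)/2 = 0.00618272.
So far: 0.0184296.
k=1: B_{2}/(2)! × [f^{(1)}(15) − f^{(1)}(3)] = 1/12 × (-5.26749e-06 − (-0.0164609)) = 0.00137130.

S_1 ≈ 0.0198009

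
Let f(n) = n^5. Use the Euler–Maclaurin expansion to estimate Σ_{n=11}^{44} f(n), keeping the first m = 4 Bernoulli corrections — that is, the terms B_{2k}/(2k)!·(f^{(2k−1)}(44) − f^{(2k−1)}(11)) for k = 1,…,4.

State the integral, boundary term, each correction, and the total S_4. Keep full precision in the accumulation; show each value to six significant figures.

Integral: ∫_11^44 x^5 dx = 1.20909e+09.
Boundary: ½(f(11) + f(44)) = ½(161051 + 1.64916e+08) = 8.25386e+07.
Integral + boundary = 1.29163e+09.
k=1: B_{2}/(2)! × [f^{(1)}(44) − f^{(1)}(11)] = 1/12 × (1.87405e+07 − 73205.0) = 1.55561e+06.
Running total after k=1: 1.29318e+09.
k=2: B_{4}/(4)! × [f^{(3)}(44) − f^{(3)}(11)] = −1/720 × (116160 − 7260.00) = -151.250.
Running total after k=2: 1.29318e+09.
k=3: B_{6}/(6)! × [f^{(5)}(44) − f^{(5)}(11)] = 1/30240 × (120.000 − 120.000) = 0.00000.
Running total after k=3: 1.29318e+09.
k=4: B_{8}/(8)! × [f^{(7)}(44) − f^{(7)}(11)] = −1/1209600 × (0.00000 − 0.00000) = 0.00000.

S_4 ≈ 1.29318e+09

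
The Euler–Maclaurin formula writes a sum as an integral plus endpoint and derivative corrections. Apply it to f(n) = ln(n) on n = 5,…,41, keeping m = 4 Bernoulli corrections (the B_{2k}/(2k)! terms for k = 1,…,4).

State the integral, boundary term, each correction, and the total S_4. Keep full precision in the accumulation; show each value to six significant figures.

∫_5^41 ln(x) dx evaluates to 108.209.
Endpoint term: (f(5) + f(41))/2 = (1.60944 + 3.71357)/2 = 2.66150.
Running total after boundary: 110.871.
Correction k=1: B_{2}/2! · (f^{(1)}(41) − f^{(1)}(5)) = 1/12 · (0.0243902 − 0.200000) = -0.0146341.
Running total after k=1: 110.856.
Correction k=2: B_{4}/4! · (f^{(3)}(41) − f^{(3)}(5)) = −1/720 · (2.90187e-05 − 0.0160000) = 2.21819e-05.
Running total after k=2: 110.856.
Correction k=3: B_{6}/6! · (f^{(5)}(41) − f^{(5)}(5)) = 1/30240 · (2.07153e-07 − 0.00768000) = -2.53961e-07.
Running total after k=3: 110.856.
Correction k=4: B_{8}/8! · (f^{(7)}(41) − f^{(7)}(5)) = −1/1209600 · (3.69697e-09 − 0.00921600) = 7.61904e-09.

S_4 ≈ 110.856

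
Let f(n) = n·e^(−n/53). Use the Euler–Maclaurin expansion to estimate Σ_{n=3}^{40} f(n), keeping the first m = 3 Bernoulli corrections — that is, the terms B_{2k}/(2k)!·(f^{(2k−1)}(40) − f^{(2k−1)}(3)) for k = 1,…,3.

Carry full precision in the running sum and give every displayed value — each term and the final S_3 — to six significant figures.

Integral: ∫_3^40 x·e^(−x/53) dx = 487.328.
Boundary: ½(f(3) + f(40)) = ½(2.83491 + 18.8057) = 10.8203.
Running total after boundary: 498.149.
k=1: B_{2}/(2)! × [f^{(1)}(40) − f^{(1)}(3)] = 1/12 × (0.115318 − 0.891480) = -0.0646801.
After k=1: 498.084.
k=2: B_{4}/(4)! × [f^{(3)}(40) − f^{(3)}(3)] = −1/720 × (0.000375794 − 0.000990180) = 8.53314e-07.
After k=2: 498.084.
k=3: B_{6}/(6)! × [f^{(5)}(40) − f^{(5)}(3)] = 1/30240 × (2.52949e-07 − 5.92024e-07) = -1.12128e-11.

S_3 ≈ 498.084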